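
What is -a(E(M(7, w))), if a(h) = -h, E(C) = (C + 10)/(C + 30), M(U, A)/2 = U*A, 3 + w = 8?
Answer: ⅘ ≈ 0.80000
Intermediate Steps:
w = 5 (w = -3 + 8 = 5)
M(U, A) = 2*A*U (M(U, A) = 2*(U*A) = 2*(A*U) = 2*A*U)
E(C) = (10 + C)/(30 + C)
-a(E(M(7, w))) = -(-1)*(10 + 2*5*7)/(30 + 2*5*7) = -(-1)*(10 + 70)/(30 + 70) = -(-1)*80/100 = -(-1)*(1/100)*80 = -(-1)*4/5 = -1*(-⅘) = ⅘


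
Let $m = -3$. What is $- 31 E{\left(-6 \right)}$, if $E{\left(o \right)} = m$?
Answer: $93$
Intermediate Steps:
$E{\left(o \right)} = -3$
$- 31 E{\left(-6 \right)} = \left(-31\right) \left(-3\right) = 93$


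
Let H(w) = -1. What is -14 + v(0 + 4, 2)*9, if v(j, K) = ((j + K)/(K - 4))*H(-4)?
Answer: 13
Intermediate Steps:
v(j, K) = -(K + j)/(-4 + K) (v(j, K) = ((j + K)/(K - 4))*(-1) = ((K + j)/(-4 + K))*(-1) = -(K + j)/(-4 + K))
-14 + v(0 + 4, 2)*9 = -14 + ((-1*2 - (0 + 4))/(-4 + 2))*9 = -14 + ((-2 - 1*4)/(-2))*9 = -14 - (-2 - 4)/2*9 = -14 - 1/2*(-6)*9 = -14 + 3*9 = -14 + 27 = 13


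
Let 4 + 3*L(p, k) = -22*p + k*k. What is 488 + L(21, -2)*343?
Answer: -52334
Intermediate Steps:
L(p, k) = -4/3 - 22*p/3 + k²/3 (L(p, k) = -4/3 + (-22*p + k*k)/3 = -4/3 + (-22*p + k²)/3 = -4/3 + (k² - 22*p)/3 = -4/3 + (-22*p/3 + k²/3) = -4/3 - 22*p/3 + k²/3)
488 + L(21, -2)*343 = 488 + (-4/3 - 22/3*21 + (⅓)*(-2)²)*343 = 488 + (-4/3 - 154 + (⅓)*4)*343 = 488 + (-4/3 - 154 + 4/3)*343 = 488 - 154*343 = 488 - 52822 = -52334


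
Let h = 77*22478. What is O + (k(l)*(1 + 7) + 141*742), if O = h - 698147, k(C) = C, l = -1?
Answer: 1137273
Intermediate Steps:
h = 1730806
O = 1032659 (O = 1730806 - 698147 = 1032659)
O + (k(l)*(1 + 7) + 141*742) = 1032659 + (-(1 + 7) + 141*742) = 1032659 + (-1*8 + 104622) = 1032659 + (-8 + 104622) = 1032659 + 104614 = 1137273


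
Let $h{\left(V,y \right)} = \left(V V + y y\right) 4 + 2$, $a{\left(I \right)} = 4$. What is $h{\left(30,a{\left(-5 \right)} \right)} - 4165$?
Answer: $-499$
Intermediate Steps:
$h{\left(V,y \right)} = 2 + 4 V^{2} + 4 y^{2}$ ($h{\left(V,y \right)} = \left(V^{2} + y^{2}\right) 4 + 2 = \left(4 V^{2} + 4 y^{2}\right) + 2 = 2 + 4 V^{2} + 4 y^{2}$)
$h{\left(30,a{\left(-5 \right)} \right)} - 4165 = \left(2 + 4 \cdot 30^{2} + 4 \cdot 4^{2}\right) - 4165 = \left(2 + 4 \cdot 900 + 4 \cdot 16\right) - 4165 = \left(2 + 3600 + 64\right) - 4165 = 3666 - 4165 = -499$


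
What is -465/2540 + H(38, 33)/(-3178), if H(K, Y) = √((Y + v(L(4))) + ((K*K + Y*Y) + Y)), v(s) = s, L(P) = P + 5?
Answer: -93/508 - 2*√163/1589 ≈ -0.19914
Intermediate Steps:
L(P) = 5 + P
H(K, Y) = √(9 + K² + Y² + 2*Y) (H(K, Y) = √((Y + (5 + 4)) + ((K*K + Y*Y) + Y)) = √((Y + 9) + ((K² + Y²) + Y)) = √((9 + Y) + (Y + K² + Y²)) = √(9 + K² + Y² + 2*Y))
-465/2540 + H(38, 33)/(-3178) = -465/2540 + √(9 + 38² + 33² + 2*33)/(-3178) = -465*1/2540 + √(9 + 1444 + 1089 + 66)*(-1/3178) = -93/508 + √2608*(-1/3178) = -93/508 + (4*√163)*(-1/3178) = -93/508 - 2*√163/1589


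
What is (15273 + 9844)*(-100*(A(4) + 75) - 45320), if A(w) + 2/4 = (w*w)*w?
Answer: -1486172890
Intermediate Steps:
A(w) = -½ + w³ (A(w) = -½ + (w*w)*w = -½ + w²*w = -½ + w³)
(15273 + 9844)*(-100*(A(4) + 75) - 45320) = (15273 + 9844)*(-100*((-½ + 4³) + 75) - 45320) = 25117*(-100*((-½ + 64) + 75) - 45320) = 25117*(-100*(127/2 + 75) - 45320) = 25117*(-100*277/2 - 45320) = 25117*(-13850 - 45320) = 25117*(-59170) = -1486172890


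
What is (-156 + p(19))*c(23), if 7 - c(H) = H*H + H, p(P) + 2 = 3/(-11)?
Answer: 948845/11 ≈ 86259.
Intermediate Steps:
p(P) = -25/11 (p(P) = -2 + 3/(-11) = -2 + 3*(-1/11) = -2 - 3/11 = -25/11)
c(H) = 7 - H - H² (c(H) = 7 - (H*H + H) = 7 - (H² + H) = 7 - (H + H²) = 7 + (-H - H²) = 7 - H - H²)
(-156 + p(19))*c(23) = (-156 - 25/11)*(7 - 1*23 - 1*23²) = -1741*(7 - 23 - 1*529)/11 = -1741*(7 - 23 - 529)/11 = -1741/11*(-545) = 948845/11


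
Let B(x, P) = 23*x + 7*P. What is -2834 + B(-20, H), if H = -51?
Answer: -3651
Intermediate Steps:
B(x, P) = 7*P + 23*x
-2834 + B(-20, H) = -2834 + (7*(-51) + 23*(-20)) = -2834 + (-357 - 460) = -2834 - 817 = -3651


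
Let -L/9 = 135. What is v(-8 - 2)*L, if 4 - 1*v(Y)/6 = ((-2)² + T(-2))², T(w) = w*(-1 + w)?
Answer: 699840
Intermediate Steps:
L = -1215 (L = -9*135 = -1215)
v(Y) = -576 (v(Y) = 24 - 6*((-2)² - 2*(-1 - 2))² = 24 - 6*(4 - 2*(-3))² = 24 - 6*(4 + 6)² = 24 - 6*10² = 24 - 6*100 = 24 - 600 = -576)
v(-8 - 2)*L = -576*(-1215) = 699840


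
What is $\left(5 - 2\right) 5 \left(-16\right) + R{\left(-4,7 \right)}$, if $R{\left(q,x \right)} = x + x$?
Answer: $-226$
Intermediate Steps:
$R{\left(q,x \right)} = 2 x$
$\left(5 - 2\right) 5 \left(-16\right) + R{\left(-4,7 \right)} = \left(5 - 2\right) 5 \left(-16\right) + 2 \cdot 7 = 3 \cdot 5 \left(-16\right) + 14 = 15 \left(-16\right) + 14 = -240 + 14 = -226$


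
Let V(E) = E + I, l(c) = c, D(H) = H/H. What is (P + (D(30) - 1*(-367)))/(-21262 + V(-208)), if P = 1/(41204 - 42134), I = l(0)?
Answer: -342239/19967100 ≈ -0.017140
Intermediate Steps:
D(H) = 1
I = 0
V(E) = E (V(E) = E + 0 = E)
P = -1/930 (P = 1/(-930) = -1/930 ≈ -0.0010753)
(P + (D(30) - 1*(-367)))/(-21262 + V(-208)) = (-1/930 + (1 - 1*(-367)))/(-21262 - 208) = (-1/930 + (1 + 367))/(-21470) = (-1/930 + 368)*(-1/21470) = (342239/930)*(-1/21470) = -342239/19967100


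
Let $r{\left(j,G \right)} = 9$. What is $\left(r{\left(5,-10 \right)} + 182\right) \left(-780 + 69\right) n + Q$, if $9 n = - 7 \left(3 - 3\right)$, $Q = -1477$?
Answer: $-1477$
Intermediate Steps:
$n = 0$ ($n = \frac{\left(-7\right) \left(3 - 3\right)}{9} = \frac{\left(-7\right) 0}{9} = \frac{1}{9} \cdot 0 = 0$)
$\left(r{\left(5,-10 \right)} + 182\right) \left(-780 + 69\right) n + Q = \left(9 + 182\right) \left(-780 + 69\right) 0 - 1477 = 191 \left(-711\right) 0 - 1477 = \left(-135801\right) 0 - 1477 = 0 - 1477 = -1477$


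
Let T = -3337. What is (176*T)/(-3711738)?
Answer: 4136/26139 ≈ 0.15823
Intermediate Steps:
(176*T)/(-3711738) = (176*(-3337))/(-3711738) = -587312*(-1/3711738) = 4136/26139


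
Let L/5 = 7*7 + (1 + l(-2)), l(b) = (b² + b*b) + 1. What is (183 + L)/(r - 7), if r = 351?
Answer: 239/172 ≈ 1.3895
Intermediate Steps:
l(b) = 1 + 2*b² (l(b) = (b² + b²) + 1 = 2*b² + 1 = 1 + 2*b²)
L = 295 (L = 5*(7*7 + (1 + (1 + 2*(-2)²))) = 5*(49 + (1 + (1 + 2*4))) = 5*(49 + (1 + (1 + 8))) = 5*(49 + (1 + 9)) = 5*(49 + 10) = 5*59 = 295)
(183 + L)/(r - 7) = (183 + 295)/(351 - 7) = 478/344 = 478*(1/344) = 239/172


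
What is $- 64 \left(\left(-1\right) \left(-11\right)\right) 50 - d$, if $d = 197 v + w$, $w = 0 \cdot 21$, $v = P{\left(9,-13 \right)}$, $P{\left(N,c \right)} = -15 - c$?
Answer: $-34806$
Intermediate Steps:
$v = -2$ ($v = -15 - -13 = -15 + 13 = -2$)
$w = 0$
$d = -394$ ($d = 197 \left(-2\right) + 0 = -394 + 0 = -394$)
$- 64 \left(\left(-1\right) \left(-11\right)\right) 50 - d = - 64 \left(\left(-1\right) \left(-11\right)\right) 50 - -394 = \left(-64\right) 11 \cdot 50 + 394 = \left(-704\right) 50 + 394 = -35200 + 394 = -34806$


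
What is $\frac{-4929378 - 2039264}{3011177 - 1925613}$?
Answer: $- \frac{3484321}{542782} \approx -6.4194$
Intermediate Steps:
$\frac{-4929378 - 2039264}{3011177 - 1925613} = - \frac{6968642}{1085564} = \left(-6968642\right) \frac{1}{1085564} = - \frac{3484321}{542782}$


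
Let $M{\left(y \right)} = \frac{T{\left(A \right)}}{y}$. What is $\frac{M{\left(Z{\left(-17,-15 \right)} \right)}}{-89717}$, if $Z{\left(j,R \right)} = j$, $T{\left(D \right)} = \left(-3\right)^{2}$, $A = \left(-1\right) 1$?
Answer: $\frac{9}{1525189} \approx 5.9009 \cdot 10^{-6}$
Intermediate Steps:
$A = -1$
$T{\left(D \right)} = 9$
$M{\left(y \right)} = \frac{9}{y}$
$\frac{M{\left(Z{\left(-17,-15 \right)} \right)}}{-89717} = \frac{9 \frac{1}{-17}}{-89717} = 9 \left(- \frac{1}{17}\right) \left(- \frac{1}{89717}\right) = \left(- \frac{9}{17}\right) \left(- \frac{1}{89717}\right) = \frac{9}{1525189}$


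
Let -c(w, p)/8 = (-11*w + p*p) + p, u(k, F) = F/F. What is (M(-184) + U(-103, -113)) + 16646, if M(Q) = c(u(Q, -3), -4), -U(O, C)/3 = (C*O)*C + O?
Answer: 3962568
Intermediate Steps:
U(O, C) = -3*O - 3*O*C**2 (U(O, C) = -3*((C*O)*C + O) = -3*(O*C**2 + O) = -3*(O + O*C**2) = -3*O - 3*O*C**2)
u(k, F) = 1
c(w, p) = -8*p - 8*p**2 + 88*w (c(w, p) = -8*((-11*w + p*p) + p) = -8*((-11*w + p**2) + p) = -8*((p**2 - 11*w) + p) = -8*(p + p**2 - 11*w) = -8*p - 8*p**2 + 88*w)
M(Q) = -8 (M(Q) = -8*(-4) - 8*(-4)**2 + 88*1 = 32 - 8*16 + 88 = 32 - 128 + 88 = -8)
(M(-184) + U(-103, -113)) + 16646 = (-8 - 3*(-103)*(1 + (-113)**2)) + 16646 = (-8 - 3*(-103)*(1 + 12769)) + 16646 = (-8 - 3*(-103)*12770) + 16646 = (-8 + 3945930) + 16646 = 3945922 + 16646 = 3962568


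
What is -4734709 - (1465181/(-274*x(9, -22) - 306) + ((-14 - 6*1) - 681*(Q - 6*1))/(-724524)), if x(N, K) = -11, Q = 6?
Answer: -2322653165193583/490502748 ≈ -4.7352e+6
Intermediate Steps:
-4734709 - (1465181/(-274*x(9, -22) - 306) + ((-14 - 6*1) - 681*(Q - 6*1))/(-724524)) = -4734709 - (1465181/(-274*(-11) - 306) + ((-14 - 6*1) - 681*(6 - 6*1))/(-724524)) = -4734709 - (1465181/(3014 - 306) + ((-14 - 6) - 681*(6 - 6))*(-1/724524)) = -4734709 - (1465181/2708 + (-20 - 681*0)*(-1/724524)) = -4734709 - (1465181*(1/2708) + (-20 + 0)*(-1/724524)) = -4734709 - (1465181/2708 - 20*(-1/724524)) = -4734709 - (1465181/2708 + 5/181131) = -4734709 - 1*265389713251/490502748 = -4734709 - 265389713251/490502748 = -2322653165193583/490502748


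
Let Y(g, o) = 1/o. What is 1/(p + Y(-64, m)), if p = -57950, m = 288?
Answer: -288/16689599 ≈ -1.7256e-5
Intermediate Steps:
1/(p + Y(-64, m)) = 1/(-57950 + 1/288) = 1/(-16689599/288) = -288/16689599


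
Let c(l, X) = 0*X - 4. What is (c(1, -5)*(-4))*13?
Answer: 208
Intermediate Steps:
c(l, X) = -4 (c(l, X) = 0 - 4 = -4)
(c(1, -5)*(-4))*13 = -4*(-4)*13 = 16*13 = 208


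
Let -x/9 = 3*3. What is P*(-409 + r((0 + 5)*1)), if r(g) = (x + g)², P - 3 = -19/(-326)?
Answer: 5350899/326 ≈ 16414.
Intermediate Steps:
P = 997/326 (P = 3 - 19/(-326) = 3 - 19*(-1/326) = 3 + 19/326 = 997/326 ≈ 3.0583)
x = -81 (x = -27*3 = -9*9 = -81)
r(g) = (-81 + g)²
P*(-409 + r((0 + 5)*1)) = 997*(-409 + (-81 + (0 + 5)*1)²)/326 = 997*(-409 + (-81 + 5*1)²)/326 = 997*(-409 + (-81 + 5)²)/326 = 997*(-409 + (-76)²)/326 = 997*(-409 + 5776)/326 = (997/326)*5367 = 5350899/326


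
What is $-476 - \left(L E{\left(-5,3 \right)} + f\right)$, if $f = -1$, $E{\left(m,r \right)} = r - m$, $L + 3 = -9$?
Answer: $-379$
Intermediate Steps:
$L = -12$ ($L = -3 - 9 = -12$)
$-476 - \left(L E{\left(-5,3 \right)} + f\right) = -476 - \left(- 12 \left(3 - -5\right) - 1\right) = -476 - \left(- 12 \left(3 + 5\right) - 1\right) = -476 - \left(\left(-12\right) 8 - 1\right) = -476 - \left(-96 - 1\right) = -476 - -97 = -476 + 97 = -379$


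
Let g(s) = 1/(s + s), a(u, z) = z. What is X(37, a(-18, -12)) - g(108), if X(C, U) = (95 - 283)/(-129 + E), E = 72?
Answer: 13517/4104 ≈ 3.2936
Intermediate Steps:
X(C, U) = 188/57 (X(C, U) = (95 - 283)/(-129 + 72) = -188/(-57) = -188*(-1/57) = 188/57)
g(s) = 1/(2*s)
X(37, a(-18, -12)) - g(108) = 188/57 - 1/(2*108) = 188/57 - 1*1/216 = 188/57 - 1/216 = 13517/4104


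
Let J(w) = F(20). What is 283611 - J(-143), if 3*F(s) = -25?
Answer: 850858/3 ≈ 2.8362e+5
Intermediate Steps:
F(s) = -25/3 (F(s) = (1/3)*(-25) = -25/3)
J(w) = -25/3
283611 - J(-143) = 283611 - 1*(-25/3) = 283611 + 25/3 = 850858/3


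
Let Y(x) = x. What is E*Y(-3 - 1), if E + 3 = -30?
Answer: 132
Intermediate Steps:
E = -33 (E = -3 - 30 = -33)
E*Y(-3 - 1) = -33*(-3 - 1) = -33*(-4) = 132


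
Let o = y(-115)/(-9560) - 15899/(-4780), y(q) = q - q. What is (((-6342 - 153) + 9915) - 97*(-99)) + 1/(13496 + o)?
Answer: 840332247697/64526779 ≈ 13023.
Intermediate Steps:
y(q) = 0
o = 15899/4780 (o = 0/(-9560) - 15899/(-4780) = 0*(-1/9560) - 15899*(-1/4780) = 0 + 15899/4780 = 15899/4780 ≈ 3.3261)
(((-6342 - 153) + 9915) - 97*(-99)) + 1/(13496 + o) = (((-6342 - 153) + 9915) - 97*(-99)) + 1/(13496 + 15899/4780) = ((-6495 + 9915) + 9603) + 1/(64526779/4780) = (3420 + 9603) + 4780/64526779 = 13023 + 4780/64526779 = 840332247697/64526779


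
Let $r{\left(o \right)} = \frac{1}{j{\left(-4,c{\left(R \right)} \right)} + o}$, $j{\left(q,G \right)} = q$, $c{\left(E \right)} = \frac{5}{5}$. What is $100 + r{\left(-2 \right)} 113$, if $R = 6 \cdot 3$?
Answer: $\frac{487}{6} \approx 81.167$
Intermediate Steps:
$R = 18$
$c{\left(E \right)} = 1$ ($c{\left(E \right)} = 5 \cdot \frac{1}{5} = 1$)
$r{\left(o \right)} = \frac{1}{-4 + o}$
$100 + r{\left(-2 \right)} 113 = 100 + \frac{1}{-4 - 2} \cdot 113 = 100 + \frac{1}{-6} \cdot 113 = 100 - \frac{113}{6} = \frac{487}{6}$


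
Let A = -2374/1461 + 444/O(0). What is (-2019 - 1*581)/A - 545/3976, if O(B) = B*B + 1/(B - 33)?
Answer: 132129155/3273921896 ≈ 0.040358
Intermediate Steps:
O(B) = B² + 1/(-33 + B)
A = -21408946/1461 (A = -2374/1461 + 444/(((1 + 0³ - 33*0²)/(-33 + 0))) = -2374*1/1461 + 444/(((1 + 0 - 33*0)/(-33))) = -2374/1461 + 444/((-(1 + 0 + 0)/33)) = -2374/1461 + 444/((-1/33*1)) = -2374/1461 + 444/(-1/33) = -2374/1461 + 444*(-33) = -2374/1461 - 14652 = -21408946/1461 ≈ -14654.)
(-2019 - 1*581)/A - 545/3976 = (-2019 - 1*581)/(-21408946/1461) - 545/3976 = (-2019 - 581)*(-1461/21408946) - 545*1/3976 = -2600*(-1461/21408946) - 545/3976 = 146100/823421 - 545/3976 = 132129155/3273921896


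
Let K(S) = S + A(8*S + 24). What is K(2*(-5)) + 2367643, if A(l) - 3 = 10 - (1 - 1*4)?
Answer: 2367649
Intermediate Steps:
A(l) = 16 (A(l) = 3 + (10 - (1 - 1*4)) = 3 + (10 - (1 - 4)) = 3 + (10 - 1*(-3)) = 3 + (10 + 3) = 3 + 13 = 16)
K(S) = 16 + S (K(S) = S + 16 = 16 + S)
K(2*(-5)) + 2367643 = (16 + 2*(-5)) + 2367643 = (16 - 10) + 2367643 = 6 + 2367643 = 2367649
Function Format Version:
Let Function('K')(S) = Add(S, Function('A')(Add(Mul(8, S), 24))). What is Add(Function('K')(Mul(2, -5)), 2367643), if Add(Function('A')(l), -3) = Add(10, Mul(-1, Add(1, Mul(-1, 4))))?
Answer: 2367649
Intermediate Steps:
Function('A')(l) = 16 (Function('A')(l) = Add(3, Add(10, Mul(-1, Add(1, Mul(-1, 4))))) = Add(3, Add(10, Mul(-1, Add(1, -4)))) = Add(3, Add(10, Mul(-1, -3))) = Add(3, Add(10, 3)) = Add(3, 13) = 16)
Function('K')(S) = Add(16, S) (Function('K')(S) = Add(S, 16) = Add(16, S))
Add(Function('K')(Mul(2, -5)), 2367643) = Add(Add(16, Mul(2, -5)), 2367643) = Add(Add(16, -10), 2367643) = Add(6, 2367643) = 2367649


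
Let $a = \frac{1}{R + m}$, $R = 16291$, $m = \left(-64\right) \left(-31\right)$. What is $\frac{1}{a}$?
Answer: $18275$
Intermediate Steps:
$m = 1984$
$a = \frac{1}{18275}$ ($a = \frac{1}{16291 + 1984} = \frac{1}{18275} \approx 5.472 \cdot 10^{-5}$)
$\frac{1}{a} = \frac{1}{\frac{1}{18275}} = 18275$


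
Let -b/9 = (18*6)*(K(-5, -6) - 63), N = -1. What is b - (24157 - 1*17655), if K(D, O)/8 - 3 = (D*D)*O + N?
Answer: 1205582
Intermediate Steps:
K(D, O) = 16 + 8*O*D² (K(D, O) = 24 + 8*((D*D)*O - 1) = 24 + 8*(D²*O - 1) = 24 + 8*(O*D² - 1) = 24 + 8*(-1 + O*D²) = 24 + (-8 + 8*O*D²) = 16 + 8*O*D²)
b = 1212084 (b = -9*18*6*((16 + 8*(-6)*(-5)²) - 63) = -972*((16 + 8*(-6)*25) - 63) = -972*((16 - 1200) - 63) = -972*(-1184 - 63) = -972*(-1247) = -9*(-134676) = 1212084)
b - (24157 - 1*17655) = 1212084 - (24157 - 1*17655) = 1212084 - (24157 - 17655) = 1212084 - 1*6502 = 1212084 - 6502 = 1205582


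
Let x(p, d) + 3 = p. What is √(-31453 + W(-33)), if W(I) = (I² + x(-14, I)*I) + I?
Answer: 2*I*√7459 ≈ 172.73*I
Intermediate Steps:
x(p, d) = -3 + p
W(I) = I² - 16*I (W(I) = (I² + (-3 - 14)*I) + I = (I² - 17*I) + I = I² - 16*I)
√(-31453 + W(-33)) = √(-31453 - 33*(-16 - 33)) = √(-31453 - 33*(-49)) = √(-31453 + 1617) = √(-29836) = 2*I*√7459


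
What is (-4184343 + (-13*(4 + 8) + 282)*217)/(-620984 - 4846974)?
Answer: 4157001/5467958 ≈ 0.76025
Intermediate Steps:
(-4184343 + (-13*(4 + 8) + 282)*217)/(-620984 - 4846974) = (-4184343 + (-13*12 + 282)*217)/(-5467958) = (-4184343 + (-156 + 282)*217)*(-1/5467958) = (-4184343 + 126*217)*(-1/5467958) = (-4184343 + 27342)*(-1/5467958) = -4157001*(-1/5467958) = 4157001/5467958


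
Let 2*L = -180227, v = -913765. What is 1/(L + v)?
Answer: -2/2007757 ≈ -9.9614e-7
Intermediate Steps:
L = -180227/2 (L = (½)*(-180227) = -180227/2 ≈ -90114.)
1/(L + v) = 1/(-180227/2 - 913765) = 1/(-2007757/2) = -2/2007757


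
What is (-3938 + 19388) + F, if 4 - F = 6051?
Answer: 9403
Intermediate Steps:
F = -6047 (F = 4 - 1*6051 = 4 - 6051 = -6047)
(-3938 + 19388) + F = (-3938 + 19388) - 6047 = 15450 - 6047 = 9403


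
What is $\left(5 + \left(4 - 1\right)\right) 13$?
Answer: $104$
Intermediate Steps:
$\left(5 + \left(4 - 1\right)\right) 13 = \left(5 + 3\right) 13 = 8 \cdot 13 = 104$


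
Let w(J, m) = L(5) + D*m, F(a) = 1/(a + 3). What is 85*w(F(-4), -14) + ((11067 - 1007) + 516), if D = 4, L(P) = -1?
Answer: 5731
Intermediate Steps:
F(a) = 1/(3 + a)
w(J, m) = -1 + 4*m
85*w(F(-4), -14) + ((11067 - 1007) + 516) = 85*(-1 + 4*(-14)) + ((11067 - 1007) + 516) = 85*(-1 - 56) + (10060 + 516) = 85*(-57) + 10576 = -4845 + 10576 = 5731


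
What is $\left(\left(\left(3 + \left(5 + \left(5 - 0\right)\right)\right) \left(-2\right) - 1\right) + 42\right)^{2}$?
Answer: $225$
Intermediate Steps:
$\left(\left(\left(3 + \left(5 + \left(5 - 0\right)\right)\right) \left(-2\right) - 1\right) + 42\right)^{2} = \left(\left(\left(3 + \left(5 + \left(5 + 0\right)\right)\right) \left(-2\right) - 1\right) + 42\right)^{2} = \left(\left(\left(3 + \left(5 + 5\right)\right) \left(-2\right) - 1\right) + 42\right)^{2} = \left(\left(\left(3 + 10\right) \left(-2\right) - 1\right) + 42\right)^{2} = \left(\left(13 \left(-2\right) - 1\right) + 42\right)^{2} = \left(\left(-26 - 1\right) + 42\right)^{2} = \left(-27 + 42\right)^{2} = 15^{2} = 225$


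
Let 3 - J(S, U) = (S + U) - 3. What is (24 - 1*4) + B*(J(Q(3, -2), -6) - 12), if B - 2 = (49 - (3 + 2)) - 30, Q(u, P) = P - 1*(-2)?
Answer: 20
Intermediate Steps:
Q(u, P) = 2 + P (Q(u, P) = P + 2 = 2 + P)
J(S, U) = 6 - S - U (J(S, U) = 3 - ((S + U) - 3) = 3 - (-3 + S + U) = 3 + (3 - S - U) = 6 - S - U)
B = 16 (B = 2 + ((49 - (3 + 2)) - 30) = 2 + ((49 - 1*5) - 30) = 2 + ((49 - 5) - 30) = 2 + (44 - 30) = 2 + 14 = 16)
(24 - 1*4) + B*(J(Q(3, -2), -6) - 12) = (24 - 1*4) + 16*((6 - (2 - 2) - 1*(-6)) - 12) = (24 - 4) + 16*((6 - 1*0 + 6) - 12) = 20 + 16*((6 + 0 + 6) - 12) = 20 + 16*(12 - 12) = 20 + 16*0 = 20 + 0 = 20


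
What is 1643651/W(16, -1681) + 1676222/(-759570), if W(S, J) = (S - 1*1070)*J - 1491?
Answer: -859459660378/672326929155 ≈ -1.2783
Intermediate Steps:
W(S, J) = -1491 + J*(-1070 + S) (W(S, J) = (S - 1070)*J - 1491 = (-1070 + S)*J - 1491 = J*(-1070 + S) - 1491 = -1491 + J*(-1070 + S))
1643651/W(16, -1681) + 1676222/(-759570) = 1643651/(-1491 - 1070*(-1681) - 1681*16) + 1676222/(-759570) = 1643651/(-1491 + 1798670 - 26896) + 1676222*(-1/759570) = 1643651/1770283 - 838111/379785 = -859459660378/672326929155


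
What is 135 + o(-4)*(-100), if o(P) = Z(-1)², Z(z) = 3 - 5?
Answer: -265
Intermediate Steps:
Z(z) = -2
o(P) = 4 (o(P) = (-2)² = 4)
135 + o(-4)*(-100) = 135 + 4*(-100) = 135 - 400 = -265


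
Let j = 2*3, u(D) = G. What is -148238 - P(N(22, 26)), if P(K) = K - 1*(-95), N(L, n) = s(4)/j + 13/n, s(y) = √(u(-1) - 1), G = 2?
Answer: -445001/3 ≈ -1.4833e+5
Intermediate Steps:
u(D) = 2
s(y) = 1 (s(y) = √(2 - 1) = √1 = 1)
j = 6
N(L, n) = ⅙ + 13/n (N(L, n) = 1/6 + 13/n = 1*(⅙) + 13/n = ⅙ + 13/n)
P(K) = 95 + K (P(K) = K + 95 = 95 + K)
-148238 - P(N(22, 26)) = -148238 - (95 + (⅙)*(78 + 26)/26) = -148238 - (95 + (⅙)*(1/26)*104) = -148238 - (95 + ⅔) = -148238 - 1*287/3 = -148238 - 287/3 = -445001/3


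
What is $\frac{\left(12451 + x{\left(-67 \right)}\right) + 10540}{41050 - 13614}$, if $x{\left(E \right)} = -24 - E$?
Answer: $\frac{11517}{13718} \approx 0.83955$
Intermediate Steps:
$\frac{\left(12451 + x{\left(-67 \right)}\right) + 10540}{41050 - 13614} = \frac{\left(12451 - -43\right) + 10540}{41050 - 13614} = \frac{\left(12451 + \left(-24 + 67\right)\right) + 10540}{27436} = \left(\left(12451 + 43\right) + 10540\right) \frac{1}{27436} = \left(12494 + 10540\right) \frac{1}{27436} = 23034 \cdot \frac{1}{27436} = \frac{11517}{13718}$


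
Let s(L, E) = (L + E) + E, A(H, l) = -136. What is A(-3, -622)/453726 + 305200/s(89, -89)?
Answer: -69238593652/20190807 ≈ -3429.2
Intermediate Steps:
s(L, E) = L + 2*E (s(L, E) = (E + L) + E = L + 2*E)
A(-3, -622)/453726 + 305200/s(89, -89) = -136/453726 + 305200/(89 + 2*(-89)) = -136*1/453726 + 305200/(89 - 178) = -68/226863 + 305200/(-89) = -68/226863 + 305200*(-1/89) = -68/226863 - 305200/89 = -69238593652/20190807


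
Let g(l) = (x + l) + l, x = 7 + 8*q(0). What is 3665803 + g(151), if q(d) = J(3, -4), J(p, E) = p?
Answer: 3666136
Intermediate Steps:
q(d) = 3
x = 31 (x = 7 + 8*3 = 7 + 24 = 31)
g(l) = 31 + 2*l (g(l) = (31 + l) + l = 31 + 2*l)
3665803 + g(151) = 3665803 + (31 + 2*151) = 3665803 + (31 + 302) = 3665803 + 333 = 3666136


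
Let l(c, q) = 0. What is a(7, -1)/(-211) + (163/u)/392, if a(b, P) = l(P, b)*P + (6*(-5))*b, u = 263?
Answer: 21684553/21753256 ≈ 0.99684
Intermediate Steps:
a(b, P) = -30*b (a(b, P) = 0*P + (6*(-5))*b = 0 - 30*b = -30*b)
a(7, -1)/(-211) + (163/u)/392 = -30*7/(-211) + (163/263)/392 = -210*(-1/211) + (163*(1/263))*(1/392) = 210/211 + (163/263)*(1/392) = 210/211 + 163/103096 = 21684553/21753256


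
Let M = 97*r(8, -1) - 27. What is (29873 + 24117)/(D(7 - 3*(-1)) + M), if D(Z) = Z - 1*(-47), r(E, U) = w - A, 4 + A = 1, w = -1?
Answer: 26995/112 ≈ 241.03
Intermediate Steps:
A = -3 (A = -4 + 1 = -3)
r(E, U) = 2 (r(E, U) = -1 - 1*(-3) = -1 + 3 = 2)
D(Z) = 47 + Z (D(Z) = Z + 47 = 47 + Z)
M = 167 (M = 97*2 - 27 = 194 - 27 = 167)
(29873 + 24117)/(D(7 - 3*(-1)) + M) = (29873 + 24117)/((47 + (7 - 3*(-1))) + 167) = 53990/((47 + (7 + 3)) + 167) = 53990/((47 + 10) + 167) = 53990/(57 + 167) = 53990/224 = 53990*(1/224) = 26995/112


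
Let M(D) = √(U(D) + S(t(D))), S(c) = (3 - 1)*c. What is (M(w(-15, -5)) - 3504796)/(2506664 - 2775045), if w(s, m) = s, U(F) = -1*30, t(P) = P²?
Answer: 3504796/268381 - 2*√105/268381 ≈ 13.059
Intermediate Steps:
U(F) = -30
S(c) = 2*c
M(D) = √(-30 + 2*D²)
(M(w(-15, -5)) - 3504796)/(2506664 - 2775045) = (√(-30 + 2*(-15)²) - 3504796)/(2506664 - 2775045) = (√(-30 + 2*225) - 3504796)/(-268381) = (√(-30 + 450) - 3504796)*(-1/268381) = (√420 - 3504796)*(-1/268381) = (2*√105 - 3504796)*(-1/268381) = (-3504796 + 2*√105)*(-1/268381) = 3504796/268381 - 2*√105/268381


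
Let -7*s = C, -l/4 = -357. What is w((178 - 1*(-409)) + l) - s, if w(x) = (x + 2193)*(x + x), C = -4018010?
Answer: 114689670/7 ≈ 1.6384e+7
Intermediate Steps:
l = 1428 (l = -4*(-357) = 1428)
s = 4018010/7 (s = -1/7*(-4018010) = 4018010/7 ≈ 5.7400e+5)
w(x) = 2*x*(2193 + x) (w(x) = (2193 + x)*(2*x) = 2*x*(2193 + x))
w((178 - 1*(-409)) + l) - s = 2*((178 - 1*(-409)) + 1428)*(2193 + ((178 - 1*(-409)) + 1428)) - 1*4018010/7 = 2*((178 + 409) + 1428)*(2193 + ((178 + 409) + 1428)) - 4018010/7 = 2*(587 + 1428)*(2193 + (587 + 1428)) - 4018010/7 = 2*2015*(2193 + 2015) - 4018010/7 = 2*2015*4208 - 4018010/7 = 16958240 - 4018010/7 = 114689670/7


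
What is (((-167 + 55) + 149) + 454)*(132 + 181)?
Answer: 153683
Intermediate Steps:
(((-167 + 55) + 149) + 454)*(132 + 181) = ((-112 + 149) + 454)*313 = (37 + 454)*313 = 491*313 = 153683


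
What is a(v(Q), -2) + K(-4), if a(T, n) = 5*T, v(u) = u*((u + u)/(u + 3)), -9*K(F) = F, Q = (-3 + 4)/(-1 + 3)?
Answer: 73/63 ≈ 1.1587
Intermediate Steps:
Q = 1/2 ≈ 0.50000
K(F) = -F/9
v(u) = 2*u**2/(3 + u) (v(u) = u*((2*u)/(3 + u)) = u*(2*u/(3 + u)) = 2*u**2/(3 + u))
a(v(Q), -2) + K(-4) = 5*(2*(1/2)**2/(3 + 1/2)) - 1/9*(-4) = 5*(2*(1/4)/(7/2)) + 4/9 = 5*(2*(1/4)*(2/7)) + 4/9 = 5*(1/7) + 4/9 = 5/7 + 4/9 = 73/63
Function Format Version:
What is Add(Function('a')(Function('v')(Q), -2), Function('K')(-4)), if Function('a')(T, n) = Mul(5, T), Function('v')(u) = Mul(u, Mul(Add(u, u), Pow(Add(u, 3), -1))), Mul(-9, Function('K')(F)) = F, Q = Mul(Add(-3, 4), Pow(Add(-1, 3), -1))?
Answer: Rational(73, 63) ≈ 1.1587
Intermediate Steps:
Q = Rational(1, 2) (Q = Mul(1, Pow(2, -1)) = Mul(1, Rational(1, 2)) = Rational(1, 2) ≈ 0.50000)
Function('K')(F) = Mul(Rational(-1, 9), F)
Function('v')(u) = Mul(2, Pow(u, 2), Pow(Add(3, u), -1)) (Function('v')(u) = Mul(u, Mul(Mul(2, u), Pow(Add(3, u), -1))) = Mul(u, Mul(2, u, Pow(Add(3, u), -1))) = Mul(2, Pow(u, 2), Pow(Add(3, u), -1)))
Add(Function('a')(Function('v')(Q), -2), Function('K')(-4)) = Add(Mul(5, Mul(2, Pow(Rational(1, 2), 2), Pow(Add(3, Rational(1, 2)), -1))), Mul(Rational(-1, 9), -4)) = Add(Mul(5, Mul(2, Rational(1, 4), Pow(Rational(7, 2), -1))), Rational(4, 9)) = Add(Mul(5, Mul(2, Rational(1, 4), Rational(2, 7))), Rational(4, 9)) = Add(Mul(5, Rational(1, 7)), Rational(4, 9)) = Add(Rational(5, 7), Rational(4, 9)) = Rational(73, 63)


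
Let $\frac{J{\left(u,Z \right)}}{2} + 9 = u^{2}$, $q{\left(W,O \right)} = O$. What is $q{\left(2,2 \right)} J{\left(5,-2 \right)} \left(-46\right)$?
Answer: $-2944$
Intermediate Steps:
$J{\left(u,Z \right)} = -18 + 2 u^{2}$
$q{\left(2,2 \right)} J{\left(5,-2 \right)} \left(-46\right) = 2 \left(-18 + 2 \cdot 5^{2}\right) \left(-46\right) = 2 \left(-18 + 2 \cdot 25\right) \left(-46\right) = 2 \left(-18 + 50\right) \left(-46\right) = 2 \cdot 32 \left(-46\right) = 64 \left(-46\right) = -2944$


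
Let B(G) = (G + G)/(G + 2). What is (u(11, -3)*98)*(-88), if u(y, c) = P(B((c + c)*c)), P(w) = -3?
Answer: 25872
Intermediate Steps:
B(G) = 2*G/(2 + G) (B(G) = (2*G)/(2 + G) = 2*G/(2 + G))
u(y, c) = -3
(u(11, -3)*98)*(-88) = -3*98*(-88) = -294*(-88) = 25872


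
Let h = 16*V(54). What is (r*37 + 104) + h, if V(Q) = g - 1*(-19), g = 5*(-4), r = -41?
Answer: -1429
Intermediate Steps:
g = -20
V(Q) = -1 (V(Q) = -20 - 1*(-19) = -20 + 19 = -1)
h = -16 (h = 16*(-1) = -16)
(r*37 + 104) + h = (-41*37 + 104) - 16 = (-1517 + 104) - 16 = -1413 - 16 = -1429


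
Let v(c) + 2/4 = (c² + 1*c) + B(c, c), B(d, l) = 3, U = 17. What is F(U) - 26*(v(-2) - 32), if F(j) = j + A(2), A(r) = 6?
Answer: 738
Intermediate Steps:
v(c) = 5/2 + c + c² (v(c) = -½ + ((c² + 1*c) + 3) = -½ + ((c² + c) + 3) = -½ + ((c + c²) + 3) = -½ + (3 + c + c²) = 5/2 + c + c²)
F(j) = 6 + j (F(j) = j + 6 = 6 + j)
F(U) - 26*(v(-2) - 32) = (6 + 17) - 26*((5/2 - 2 + (-2)²) - 32) = 23 - 26*((5/2 - 2 + 4) - 32) = 23 - 26*(9/2 - 32) = 23 - 26*(-55)/2 = 23 - 1*(-715) = 23 + 715 = 738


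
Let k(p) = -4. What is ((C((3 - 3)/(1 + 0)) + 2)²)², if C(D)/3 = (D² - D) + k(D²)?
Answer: 10000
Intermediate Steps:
C(D) = -12 - 3*D + 3*D² (C(D) = 3*((D² - D) - 4) = 3*(-4 + D² - D) = -12 - 3*D + 3*D²)
((C((3 - 3)/(1 + 0)) + 2)²)² = (((-12 - 3*(3 - 3)/(1 + 0) + 3*((3 - 3)/(1 + 0))²) + 2)²)² = (((-12 - 0/1 + 3*(0/1)²) + 2)²)² = (((-12 - 0 + 3*(0*1)²) + 2)²)² = (((-12 - 3*0 + 3*0²) + 2)²)² = (((-12 + 0 + 3*0) + 2)²)² = (((-12 + 0 + 0) + 2)²)² = ((-12 + 2)²)² = ((-10)²)² = 100² = 10000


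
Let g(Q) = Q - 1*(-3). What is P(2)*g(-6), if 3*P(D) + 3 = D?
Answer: 1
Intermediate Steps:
P(D) = -1 + D/3
g(Q) = 3 + Q (g(Q) = Q + 3 = 3 + Q)
P(2)*g(-6) = (-1 + (⅓)*2)*(3 - 6) = (-1 + ⅔)*(-3) = -⅓*(-3) = 1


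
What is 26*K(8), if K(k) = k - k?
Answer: 0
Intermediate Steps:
K(k) = 0
26*K(8) = 26*0 = 0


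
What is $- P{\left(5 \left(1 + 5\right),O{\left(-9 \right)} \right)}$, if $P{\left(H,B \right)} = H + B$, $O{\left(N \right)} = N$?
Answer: $-21$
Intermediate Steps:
$P{\left(H,B \right)} = B + H$
$- P{\left(5 \left(1 + 5\right),O{\left(-9 \right)} \right)} = - (-9 + 5 \left(1 + 5\right)) = - (-9 + 5 \cdot 6) = - (-9 + 30) = \left(-1\right) 21 = -21$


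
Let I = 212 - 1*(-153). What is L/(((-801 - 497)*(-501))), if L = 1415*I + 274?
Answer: 516749/650298 ≈ 0.79463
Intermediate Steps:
I = 365 (I = 212 + 153 = 365)
L = 516749 (L = 1415*365 + 274 = 516475 + 274 = 516749)
L/(((-801 - 497)*(-501))) = 516749/(((-801 - 497)*(-501))) = 516749/((-1298*(-501))) = 516749/650298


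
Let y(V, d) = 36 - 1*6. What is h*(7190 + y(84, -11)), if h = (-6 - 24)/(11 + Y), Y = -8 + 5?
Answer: -27075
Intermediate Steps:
Y = -3
y(V, d) = 30 (y(V, d) = 36 - 6 = 30)
h = -15/4 (h = (-6 - 24)/(11 - 3) = -30/8 = -30*1/8 = -15/4 ≈ -3.7500)
h*(7190 + y(84, -11)) = -15*(7190 + 30)/4 = -15/4*7220 = -27075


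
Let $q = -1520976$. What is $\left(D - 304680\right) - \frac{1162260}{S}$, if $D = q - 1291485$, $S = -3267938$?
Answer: $- \frac{5093311181499}{1633969} \approx -3.1171 \cdot 10^{6}$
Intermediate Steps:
$D = -2812461$ ($D = -1520976 - 1291485 = -2812461$)
$\left(D - 304680\right) - \frac{1162260}{S} = \left(-2812461 - 304680\right) - \frac{1162260}{-3267938} = -3117141 - - \frac{581130}{1633969} = -3117141 + \frac{581130}{1633969} = - \frac{5093311181499}{1633969}$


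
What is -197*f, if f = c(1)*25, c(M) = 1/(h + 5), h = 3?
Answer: -4925/8 ≈ -615.63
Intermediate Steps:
c(M) = ⅛ (c(M) = 1/(3 + 5) = 1/8 = ⅛)
f = 25/8 (f = (⅛)*25 = 25/8 ≈ 3.1250)
-197*f = -197*25/8 = -4925/8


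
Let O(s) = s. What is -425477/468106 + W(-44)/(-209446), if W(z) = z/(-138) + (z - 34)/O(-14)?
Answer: -10760903471239/11838683710077 ≈ -0.90896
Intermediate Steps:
W(z) = 17/7 - 38*z/483 (W(z) = z/(-138) + (z - 34)/(-14) = z*(-1/138) + (-34 + z)*(-1/14) = -z/138 + (17/7 - z/14) = 17/7 - 38*z/483)
-425477/468106 + W(-44)/(-209446) = -425477/468106 + (17/7 - 38/483*(-44))/(-209446) = -425477*1/468106 + (17/7 + 1672/483)*(-1/209446) = -425477/468106 + (2845/483)*(-1/209446) = -425477/468106 - 2845/101162418 = -10760903471239/11838683710077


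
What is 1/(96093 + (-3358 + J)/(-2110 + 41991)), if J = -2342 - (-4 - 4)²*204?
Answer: 39881/3832266177 ≈ 1.0407e-5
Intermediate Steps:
J = -15398 (J = -2342 - (-8)²*204 = -2342 - 64*204 = -2342 - 1*13056 = -2342 - 13056 = -15398)
1/(96093 + (-3358 + J)/(-2110 + 41991)) = 1/(96093 + (-3358 - 15398)/(-2110 + 41991)) = 1/(96093 - 18756/39881) = 1/(3832266177/39881) = 39881/3832266177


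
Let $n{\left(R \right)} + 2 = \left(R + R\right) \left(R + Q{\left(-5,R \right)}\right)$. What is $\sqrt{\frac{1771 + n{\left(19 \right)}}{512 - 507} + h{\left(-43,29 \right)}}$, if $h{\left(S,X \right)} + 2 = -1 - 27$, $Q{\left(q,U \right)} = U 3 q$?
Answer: $\frac{i \sqrt{42445}}{5} \approx 41.204 i$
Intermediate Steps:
$Q{\left(q,U \right)} = 3 U q$
$n{\left(R \right)} = -2 - 28 R^{2}$ ($n{\left(R \right)} = -2 + \left(R + R\right) \left(R + 3 R \left(-5\right)\right) = -2 + 2 R \left(R - 15 R\right) = -2 + 2 R \left(- 14 R\right) = -2 - 28 R^{2}$)
$h{\left(S,X \right)} = -30$ ($h{\left(S,X \right)} = -2 - 28 = -30$)
$\sqrt{\frac{1771 + n{\left(19 \right)}}{512 - 507} + h{\left(-43,29 \right)}} = \sqrt{\frac{1771 - \left(2 + 28 \cdot 19^{2}\right)}{512 - 507} - 30} = \sqrt{\frac{1771 - 10110}{5} - 30} = \sqrt{\left(1771 - 10110\right) \frac{1}{5} - 30} = \sqrt{\left(-8339\right) \frac{1}{5} - 30} = \sqrt{- \frac{8339}{5} - 30} = \sqrt{- \frac{8489}{5}} = \frac{i \sqrt{42445}}{5}$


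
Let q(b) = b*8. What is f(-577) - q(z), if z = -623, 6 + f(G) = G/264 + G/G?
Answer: 1313879/264 ≈ 4976.8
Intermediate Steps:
f(G) = -5 + G/264 (f(G) = -6 + (G/264 + G/G) = -6 + (G*(1/264) + 1) = -6 + (G/264 + 1) = -6 + (1 + G/264) = -5 + G/264)
q(b) = 8*b
f(-577) - q(z) = (-5 + (1/264)*(-577)) - 8*(-623) = (-5 - 577/264) - 1*(-4984) = -1897/264 + 4984 = 1313879/264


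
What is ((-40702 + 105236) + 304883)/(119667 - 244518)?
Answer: -123139/41617 ≈ -2.9589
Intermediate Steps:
((-40702 + 105236) + 304883)/(119667 - 244518) = (64534 + 304883)/(-124851) = 369417*(-1/124851) = -123139/41617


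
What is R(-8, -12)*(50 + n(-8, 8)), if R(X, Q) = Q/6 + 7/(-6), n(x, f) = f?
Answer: -551/3 ≈ -183.67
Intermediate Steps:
R(X, Q) = -7/6 + Q/6 (R(X, Q) = Q*(⅙) + 7*(-⅙) = Q/6 - 7/6 = -7/6 + Q/6)
R(-8, -12)*(50 + n(-8, 8)) = (-7/6 + (⅙)*(-12))*(50 + 8) = (-7/6 - 2)*58 = -19/6*58 = -551/3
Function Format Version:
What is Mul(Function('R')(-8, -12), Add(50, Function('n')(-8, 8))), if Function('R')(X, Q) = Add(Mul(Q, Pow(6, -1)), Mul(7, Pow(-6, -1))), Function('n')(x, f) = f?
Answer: Rational(-551, 3) ≈ -183.67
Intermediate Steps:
Function('R')(X, Q) = Add(Rational(-7, 6), Mul(Rational(1, 6), Q)) (Function('R')(X, Q) = Add(Mul(Q, Rational(1, 6)), Mul(7, Rational(-1, 6))) = Add(Mul(Rational(1, 6), Q), Rational(-7, 6)) = Add(Rational(-7, 6), Mul(Rational(1, 6), Q)))
Mul(Function('R')(-8, -12), Add(50, Function('n')(-8, 8))) = Mul(Add(Rational(-7, 6), Mul(Rational(1, 6), -12)), Add(50, 8)) = Mul(Add(Rational(-7, 6), -2), 58) = Mul(Rational(-19, 6), 58) = Rational(-551, 3)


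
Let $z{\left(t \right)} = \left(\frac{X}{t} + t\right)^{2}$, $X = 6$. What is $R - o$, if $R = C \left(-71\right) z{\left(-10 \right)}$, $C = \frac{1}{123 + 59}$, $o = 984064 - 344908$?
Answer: $- \frac{2908359239}{4550} \approx -6.392 \cdot 10^{5}$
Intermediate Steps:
$z{\left(t \right)} = \left(t + \frac{6}{t}\right)^{2}$ ($z{\left(t \right)} = \left(\frac{6}{t} + t\right)^{2} = \left(t + \frac{6}{t}\right)^{2}$)
$o = 639156$
$C = \frac{1}{182} \approx 0.0054945$
$R = - \frac{199439}{4550}$ ($R = \frac{1}{182} \left(-71\right) \frac{\left(6 + \left(-10\right)^{2}\right)^{2}}{100} = - \frac{71 \frac{\left(6 + 100\right)^{2}}{100}}{182} = - \frac{71 \frac{106^{2}}{100}}{182} = - \frac{71 \cdot \frac{1}{100} \cdot 11236}{182} = \left(- \frac{71}{182}\right) \frac{2809}{25} = - \frac{199439}{4550} \approx -43.833$)
$R - o = - \frac{199439}{4550} - 639156 = - \frac{2908359239}{4550}$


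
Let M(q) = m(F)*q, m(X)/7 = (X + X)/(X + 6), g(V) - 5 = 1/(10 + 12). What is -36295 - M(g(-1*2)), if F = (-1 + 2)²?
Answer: -399356/11 ≈ -36305.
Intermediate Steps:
F = 1 (F = 1² = 1)
g(V) = 111/22 (g(V) = 5 + 1/(10 + 12) = 5 + 1/22 = 111/22)
m(X) = 14*X/(6 + X) (m(X) = 7*((X + X)/(X + 6)) = 7*((2*X)/(6 + X)) = 7*(2*X/(6 + X)) = 14*X/(6 + X))
M(q) = 2*q (M(q) = (14*1/(6 + 1))*q = (14*1/7)*q = (14*1*(⅐))*q = 2*q)
-36295 - M(g(-1*2)) = -36295 - 2*111/22 = -36295 - 1*111/11 = -36295 - 111/11 = -399356/11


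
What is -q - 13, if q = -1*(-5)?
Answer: -18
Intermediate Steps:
q = 5
-q - 13 = -1*5 - 13 = -5 - 13 = -18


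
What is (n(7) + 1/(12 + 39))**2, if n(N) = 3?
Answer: 23716/2601 ≈ 9.1180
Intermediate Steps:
(n(7) + 1/(12 + 39))**2 = (3 + 1/(12 + 39))**2 = (3 + 1/51)**2 = (154/51)**2 = 23716/2601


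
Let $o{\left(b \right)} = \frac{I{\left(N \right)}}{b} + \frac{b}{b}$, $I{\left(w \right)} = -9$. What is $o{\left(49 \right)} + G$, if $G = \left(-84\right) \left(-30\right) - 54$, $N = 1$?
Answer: $\frac{120874}{49} \approx 2466.8$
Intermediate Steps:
$G = 2466$ ($G = 2520 - 54 = 2466$)
$o{\left(b \right)} = 1 - \frac{9}{b}$ ($o{\left(b \right)} = - \frac{9}{b} + \frac{b}{b} = - \frac{9}{b} + 1 = 1 - \frac{9}{b}$)
$o{\left(49 \right)} + G = \frac{-9 + 49}{49} + 2466 = \frac{1}{49} \cdot 40 + 2466 = \frac{40}{49} + 2466 = \frac{120874}{49}$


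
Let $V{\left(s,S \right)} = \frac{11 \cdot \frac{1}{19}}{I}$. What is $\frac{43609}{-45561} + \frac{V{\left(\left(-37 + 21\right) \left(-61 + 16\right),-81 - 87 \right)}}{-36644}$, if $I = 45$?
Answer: $- \frac{455432502917}{475818125940} \approx -0.95716$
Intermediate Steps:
$V{\left(s,S \right)} = \frac{11}{855}$ ($V{\left(s,S \right)} = \frac{11 \cdot \frac{1}{19}}{45} = 11 \cdot \frac{1}{19} \cdot \frac{1}{45} = \frac{11}{19} \cdot \frac{1}{45} = \frac{11}{855}$)
$\frac{43609}{-45561} + \frac{V{\left(\left(-37 + 21\right) \left(-61 + 16\right),-81 - 87 \right)}}{-36644} = \frac{43609}{-45561} + \frac{11}{855 \left(-36644\right)} = 43609 \left(- \frac{1}{45561}\right) + \frac{11}{855} \left(- \frac{1}{36644}\right) = - \frac{43609}{45561} - \frac{11}{31330620} = - \frac{455432502917}{475818125940}$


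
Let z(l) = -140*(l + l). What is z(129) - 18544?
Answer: -54664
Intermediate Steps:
z(l) = -280*l
z(129) - 18544 = -280*129 - 18544 = -36120 - 18544 = -54664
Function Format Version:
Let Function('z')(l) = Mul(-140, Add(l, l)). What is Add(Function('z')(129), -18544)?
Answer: -54664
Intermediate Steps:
Function('z')(l) = Mul(-280, l) (Function('z')(l) = Mul(-140, Mul(2, l)) = Mul(-280, l))
Add(Function('z')(129), -18544) = Add(Mul(-280, 129), -18544) = Add(-36120, -18544) = -54664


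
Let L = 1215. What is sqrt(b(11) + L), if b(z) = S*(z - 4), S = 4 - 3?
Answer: sqrt(1222) ≈ 34.957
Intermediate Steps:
S = 1
b(z) = -4 + z (b(z) = 1*(z - 4) = 1*(-4 + z) = -4 + z)
sqrt(b(11) + L) = sqrt((-4 + 11) + 1215) = sqrt(7 + 1215) = sqrt(1222)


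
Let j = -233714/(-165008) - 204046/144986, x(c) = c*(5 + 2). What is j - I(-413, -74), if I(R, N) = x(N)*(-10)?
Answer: -30981331596051/5980962472 ≈ -5180.0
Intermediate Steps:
x(c) = 7*c (x(c) = c*7 = 7*c)
I(R, N) = -70*N (I(R, N) = (7*N)*(-10) = -70*N)
j = 54008909/5980962472 (j = -233714*(-1/165008) - 204046*1/144986 = 116857/82504 - 102023/72493 = 54008909/5980962472 ≈ 0.0090301)
j - I(-413, -74) = 54008909/5980962472 - (-70)*(-74) = 54008909/5980962472 - 1*5180 = 54008909/5980962472 - 5180 = -30981331596051/5980962472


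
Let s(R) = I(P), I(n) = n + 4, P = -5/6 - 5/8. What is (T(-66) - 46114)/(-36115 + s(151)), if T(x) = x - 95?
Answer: 1110600/866699 ≈ 1.2814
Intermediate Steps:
T(x) = -95 + x
P = -35/24 (P = -5*⅙ - 5*⅛ = -⅚ - 5/8 = -35/24 ≈ -1.4583)
I(n) = 4 + n
s(R) = 61/24 (s(R) = 4 - 35/24 = 61/24)
(T(-66) - 46114)/(-36115 + s(151)) = ((-95 - 66) - 46114)/(-36115 + 61/24) = (-161 - 46114)/(-866699/24) = -46275*(-24/866699) = 1110600/866699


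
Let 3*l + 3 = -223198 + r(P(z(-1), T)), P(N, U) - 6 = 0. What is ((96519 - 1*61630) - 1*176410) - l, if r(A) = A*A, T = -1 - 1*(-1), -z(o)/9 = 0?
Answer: -201398/3 ≈ -67133.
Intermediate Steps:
z(o) = 0 (z(o) = -9*0 = 0)
T = 0 (T = -1 + 1 = 0)
P(N, U) = 6 (P(N, U) = 6 + 0 = 6)
r(A) = A²
l = -223165/3 (l = -1 + (-223198 + 6²)/3 = -1 + (-223198 + 36)/3 = -1 + (⅓)*(-223162) = -1 - 223162/3 = -223165/3 ≈ -74388.)
((96519 - 1*61630) - 1*176410) - l = ((96519 - 1*61630) - 1*176410) - 1*(-223165/3) = ((96519 - 61630) - 176410) + 223165/3 = (34889 - 176410) + 223165/3 = -141521 + 223165/3 = -201398/3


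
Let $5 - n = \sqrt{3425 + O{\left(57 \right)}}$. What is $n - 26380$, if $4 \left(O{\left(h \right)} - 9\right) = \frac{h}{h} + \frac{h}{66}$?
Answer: $-26375 - \frac{\sqrt{6649126}}{44} \approx -26434.0$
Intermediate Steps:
$O{\left(h \right)} = \frac{37}{4} + \frac{h}{264}$ ($O{\left(h \right)} = 9 + \frac{\frac{h}{h} + \frac{h}{66}}{4} = 9 + \frac{1 + h \frac{1}{66}}{4} = 9 + \frac{1 + \frac{h}{66}}{4} = 9 + \left(\frac{1}{4} + \frac{h}{264}\right) = \frac{37}{4} + \frac{h}{264}$)
$n = 5 - \frac{\sqrt{6649126}}{44}$ ($n = 5 - \sqrt{3425 + \left(\frac{37}{4} + \frac{1}{264} \cdot 57\right)} = 5 - \sqrt{3425 + \left(\frac{37}{4} + \frac{19}{88}\right)} = 5 - \sqrt{3425 + \frac{833}{88}} = 5 - \sqrt{\frac{302233}{88}} = 5 - \frac{\sqrt{6649126}}{44} \approx -53.604$)
$n - 26380 = \left(5 - \frac{\sqrt{6649126}}{44}\right) - 26380 = -26375 - \frac{\sqrt{6649126}}{44}$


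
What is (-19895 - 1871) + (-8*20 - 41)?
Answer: -21967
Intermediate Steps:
(-19895 - 1871) + (-8*20 - 41) = -21766 + (-160 - 41) = -21766 - 201 = -21967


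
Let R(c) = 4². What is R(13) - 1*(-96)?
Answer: 112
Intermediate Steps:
R(c) = 16
R(13) - 1*(-96) = 16 - 1*(-96) = 16 + 96 = 112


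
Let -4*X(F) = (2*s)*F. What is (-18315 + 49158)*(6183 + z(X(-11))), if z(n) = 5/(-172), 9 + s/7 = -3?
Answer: 32800636053/172 ≈ 1.9070e+8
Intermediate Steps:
s = -84 (s = -63 + 7*(-3) = -63 - 21 = -84)
X(F) = 42*F (X(F) = -2*(-84)*F/4 = -(-42)*F = 42*F)
z(n) = -5/172 (z(n) = 5*(-1/172) = -5/172)
(-18315 + 49158)*(6183 + z(X(-11))) = (-18315 + 49158)*(6183 - 5/172) = 30843*(1063471/172) = 32800636053/172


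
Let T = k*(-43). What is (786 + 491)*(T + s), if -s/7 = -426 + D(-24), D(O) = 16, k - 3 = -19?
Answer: 4543566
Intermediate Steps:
k = -16 (k = 3 - 19 = -16)
T = 688 (T = -16*(-43) = 688)
s = 2870 (s = -7*(-426 + 16) = -7*(-410) = 2870)
(786 + 491)*(T + s) = (786 + 491)*(688 + 2870) = 1277*3558 = 4543566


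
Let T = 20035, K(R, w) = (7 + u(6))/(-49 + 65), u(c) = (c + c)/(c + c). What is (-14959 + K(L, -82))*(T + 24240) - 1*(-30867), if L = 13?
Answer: -1324513441/2 ≈ -6.6226e+8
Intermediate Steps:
u(c) = 1 (u(c) = (2*c)/((2*c)) = (2*c)*(1/(2*c)) = 1)
K(R, w) = 1/2 (K(R, w) = (7 + 1)/(-49 + 65) = 8/16 = 8*(1/16) = 1/2)
(-14959 + K(L, -82))*(T + 24240) - 1*(-30867) = (-14959 + 1/2)*(20035 + 24240) - 1*(-30867) = -29917/2*44275 + 30867 = -1324575175/2 + 30867 = -1324513441/2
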